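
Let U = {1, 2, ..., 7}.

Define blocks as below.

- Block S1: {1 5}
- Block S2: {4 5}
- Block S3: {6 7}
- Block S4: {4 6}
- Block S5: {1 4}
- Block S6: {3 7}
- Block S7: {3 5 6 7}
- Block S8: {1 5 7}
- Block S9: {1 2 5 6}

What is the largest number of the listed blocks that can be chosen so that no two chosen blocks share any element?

3

S1, S4, S6 are pairwise disjoint (S1={1,5}; S4={4,6}; S6={3,7}).
Every remaining block overlaps one of these, and no 4 of the listed blocks are pairwise disjoint, so 3 is the maximum.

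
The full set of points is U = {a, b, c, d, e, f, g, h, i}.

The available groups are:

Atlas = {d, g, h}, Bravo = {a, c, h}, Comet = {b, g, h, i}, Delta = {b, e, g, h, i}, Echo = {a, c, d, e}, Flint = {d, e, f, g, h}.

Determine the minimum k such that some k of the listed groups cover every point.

3

Bravo, Delta, and Flint cover everything between them: the union {a, b, c, d, e, f, g, h, i} is all of U.
Only Flint contains f, so Flint is forced; the remaining 4 points need at least 2 more groups (each remaining group adds at most 2) — so at least 3 groups are needed, and 3 is optimal.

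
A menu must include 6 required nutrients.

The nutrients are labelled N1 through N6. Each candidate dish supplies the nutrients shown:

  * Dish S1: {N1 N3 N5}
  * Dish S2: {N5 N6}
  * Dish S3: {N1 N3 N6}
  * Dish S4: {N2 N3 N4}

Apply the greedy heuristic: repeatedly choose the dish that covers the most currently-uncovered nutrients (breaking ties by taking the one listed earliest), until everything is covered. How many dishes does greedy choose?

Greedy: pick S1 (covers 3 new) → pick S4 (covers 2 new) → pick S2 (covers 1 new). Total picks: 3.

3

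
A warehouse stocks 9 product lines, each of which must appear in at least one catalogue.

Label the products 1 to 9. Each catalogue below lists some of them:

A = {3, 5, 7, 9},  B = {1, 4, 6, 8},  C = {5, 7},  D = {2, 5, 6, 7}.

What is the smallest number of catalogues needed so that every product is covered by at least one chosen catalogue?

3

Take {A, B, D}. Their union is {1, 2, 3, 4, 5, 6, 7, 8, 9}, which is all 9 products.
Each catalogue has at most 4 products, and 2·4 = 8 < 9 — so at least 3 catalogues are needed, and 3 is optimal.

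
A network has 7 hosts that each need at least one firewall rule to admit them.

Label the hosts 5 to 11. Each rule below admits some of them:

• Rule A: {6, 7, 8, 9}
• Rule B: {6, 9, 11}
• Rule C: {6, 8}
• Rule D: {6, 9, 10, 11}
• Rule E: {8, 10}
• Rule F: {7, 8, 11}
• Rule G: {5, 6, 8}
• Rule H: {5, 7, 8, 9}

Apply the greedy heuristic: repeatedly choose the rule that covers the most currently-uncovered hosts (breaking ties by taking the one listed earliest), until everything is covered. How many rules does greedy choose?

3

Greedy: pick A (covers 4 new) → pick D (covers 2 new) → pick G (covers 1 new). Total picks: 3.
(The true minimum cover uses only 2 rules, so greedy is not optimal here.)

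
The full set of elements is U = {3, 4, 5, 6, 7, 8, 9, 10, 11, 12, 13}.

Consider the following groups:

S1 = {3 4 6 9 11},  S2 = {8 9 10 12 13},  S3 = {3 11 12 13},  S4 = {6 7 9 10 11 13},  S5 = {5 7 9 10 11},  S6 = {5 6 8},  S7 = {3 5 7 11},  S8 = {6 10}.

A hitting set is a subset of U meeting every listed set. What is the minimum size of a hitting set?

Take H = {6, 9, 11}. Each listed group contains at least one of these, so H is a hitting set of size 3.
No choice of 2 elements meets every group, so 3 is the minimum.

3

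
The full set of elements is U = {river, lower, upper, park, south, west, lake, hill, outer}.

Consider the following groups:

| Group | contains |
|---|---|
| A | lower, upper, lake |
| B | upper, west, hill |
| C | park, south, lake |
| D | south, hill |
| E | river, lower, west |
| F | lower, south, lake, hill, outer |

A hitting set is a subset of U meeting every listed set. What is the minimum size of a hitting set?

H = {lower, upper, south} meets every group (each contains at least one member of H), and |H| = 3.
No choice of 2 elements meets every group, so 3 is the minimum.

3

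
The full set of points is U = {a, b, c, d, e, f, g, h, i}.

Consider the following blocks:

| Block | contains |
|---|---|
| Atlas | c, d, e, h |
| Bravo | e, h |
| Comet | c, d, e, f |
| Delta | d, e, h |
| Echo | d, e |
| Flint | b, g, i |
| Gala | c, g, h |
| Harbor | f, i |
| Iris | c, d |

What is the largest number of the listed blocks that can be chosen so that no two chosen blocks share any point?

3

Bravo, Harbor, Iris are pairwise disjoint (Bravo={e,h}; Harbor={f,i}; Iris={c,d}).
Every remaining block overlaps one of these, and no 4 of the listed blocks are pairwise disjoint, so 3 is the maximum.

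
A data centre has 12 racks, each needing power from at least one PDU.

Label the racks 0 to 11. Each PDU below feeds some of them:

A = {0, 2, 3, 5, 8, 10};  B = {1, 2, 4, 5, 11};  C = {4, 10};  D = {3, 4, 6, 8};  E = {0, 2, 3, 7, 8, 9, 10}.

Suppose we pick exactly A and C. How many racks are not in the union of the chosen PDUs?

5

Union of A, C = {0, 2, 3, 4, 5, 8, 10}.
Not covered: 1, 6, 7, 9, 11 — 5 racks.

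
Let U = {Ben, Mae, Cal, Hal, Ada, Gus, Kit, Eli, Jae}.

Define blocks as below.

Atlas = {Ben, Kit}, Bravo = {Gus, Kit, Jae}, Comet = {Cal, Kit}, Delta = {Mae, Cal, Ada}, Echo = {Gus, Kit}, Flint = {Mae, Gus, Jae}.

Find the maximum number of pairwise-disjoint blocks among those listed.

Bravo, Delta are pairwise disjoint (Bravo={Gus,Kit,Jae}; Delta={Mae,Cal,Ada}).
Every remaining block overlaps one of these, and no 3 of the listed blocks are pairwise disjoint, so 2 is the maximum.

2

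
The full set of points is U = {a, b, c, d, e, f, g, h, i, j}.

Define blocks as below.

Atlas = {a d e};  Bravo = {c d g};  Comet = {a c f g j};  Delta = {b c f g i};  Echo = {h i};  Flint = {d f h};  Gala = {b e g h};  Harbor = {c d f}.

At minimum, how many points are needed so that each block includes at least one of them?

T = {c, e, h} meets every block (each contains at least one member of T), and |T| = 3.
No choice of 2 points meets every block, so 3 is the minimum.

3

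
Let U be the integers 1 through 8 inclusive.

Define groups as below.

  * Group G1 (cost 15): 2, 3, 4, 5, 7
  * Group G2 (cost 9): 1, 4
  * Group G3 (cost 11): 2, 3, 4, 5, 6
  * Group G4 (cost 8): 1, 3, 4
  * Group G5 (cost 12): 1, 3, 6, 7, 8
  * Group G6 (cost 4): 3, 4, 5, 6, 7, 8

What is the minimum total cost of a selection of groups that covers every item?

23

G3, G4, G6 together cover every item (G3 ∪ G4 ∪ G6 = {1, 2, 3, 4, 5, 6, 7, 8}); total cost 11 + 8 + 4 = 23.
No covering selection has total cost below 23.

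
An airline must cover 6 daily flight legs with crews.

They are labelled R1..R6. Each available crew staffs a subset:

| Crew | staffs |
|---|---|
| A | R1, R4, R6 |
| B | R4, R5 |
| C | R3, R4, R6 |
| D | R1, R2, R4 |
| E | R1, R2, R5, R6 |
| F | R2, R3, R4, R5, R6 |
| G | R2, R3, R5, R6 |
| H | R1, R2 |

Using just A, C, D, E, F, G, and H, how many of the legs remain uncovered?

0

Union of A, C, D, E, F, G, H = {R1, R2, R3, R4, R5, R6} — that's every leg, so 0 are uncovered.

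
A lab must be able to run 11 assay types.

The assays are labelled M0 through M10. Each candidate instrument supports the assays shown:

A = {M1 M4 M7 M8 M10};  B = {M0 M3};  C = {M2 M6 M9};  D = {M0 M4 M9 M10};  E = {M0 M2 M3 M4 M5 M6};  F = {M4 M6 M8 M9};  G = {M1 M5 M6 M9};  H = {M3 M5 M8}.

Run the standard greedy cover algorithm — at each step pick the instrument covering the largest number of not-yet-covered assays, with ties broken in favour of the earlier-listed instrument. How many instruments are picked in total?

3

Greedy: pick E (covers 6 new) → pick A (covers 4 new) → pick C (covers 1 new). Total picks: 3.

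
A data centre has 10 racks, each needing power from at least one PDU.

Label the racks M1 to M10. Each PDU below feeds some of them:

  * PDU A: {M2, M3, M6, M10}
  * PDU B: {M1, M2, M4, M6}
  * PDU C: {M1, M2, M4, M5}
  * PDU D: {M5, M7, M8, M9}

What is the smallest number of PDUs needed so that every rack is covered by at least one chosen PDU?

3

A and C and D together: A ∪ C ∪ D = {M1, M2, M3, M4, M5, M6, M7, M8, M9, M10} — every rack is covered.
Each PDU has at most 4 racks, and 2·4 = 8 < 10 — so at least 3 PDUs are needed, and 3 is optimal.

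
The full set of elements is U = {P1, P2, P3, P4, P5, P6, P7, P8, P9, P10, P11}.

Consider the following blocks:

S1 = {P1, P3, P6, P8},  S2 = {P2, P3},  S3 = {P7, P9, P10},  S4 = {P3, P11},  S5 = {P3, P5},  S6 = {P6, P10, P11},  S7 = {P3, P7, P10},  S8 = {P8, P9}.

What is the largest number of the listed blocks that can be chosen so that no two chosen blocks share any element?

3

S5, S6, S8 are pairwise disjoint (S5={P3,P5}; S6={P6,P10,P11}; S8={P8,P9}).
Every remaining block overlaps one of these, and no 4 of the listed blocks are pairwise disjoint, so 3 is the maximum.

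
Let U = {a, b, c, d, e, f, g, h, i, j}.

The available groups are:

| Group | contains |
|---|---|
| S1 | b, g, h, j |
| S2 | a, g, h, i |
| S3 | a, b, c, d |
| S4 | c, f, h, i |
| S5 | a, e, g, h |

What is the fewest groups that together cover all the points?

4

Take {S1, S3, S4, S5}. Their union is {a, b, c, d, e, f, g, h, i, j}, which is all 10 points.
No 3 of the 5 groups cover everything (all 10 combinations miss at least one point), so 4 is optimal.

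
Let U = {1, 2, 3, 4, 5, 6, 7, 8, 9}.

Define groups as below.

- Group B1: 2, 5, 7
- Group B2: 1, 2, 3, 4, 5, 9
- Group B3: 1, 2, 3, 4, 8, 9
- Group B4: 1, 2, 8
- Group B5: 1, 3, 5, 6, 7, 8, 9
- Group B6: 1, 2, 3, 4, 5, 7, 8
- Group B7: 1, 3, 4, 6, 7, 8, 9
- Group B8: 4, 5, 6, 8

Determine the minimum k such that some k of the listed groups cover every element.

2

B2 and B7 cover everything between them: the union {1, 2, 3, 4, 5, 6, 7, 8, 9} is all of U.
No single group has all 9 elements (the largest, B5, has 7), so 2 is optimal.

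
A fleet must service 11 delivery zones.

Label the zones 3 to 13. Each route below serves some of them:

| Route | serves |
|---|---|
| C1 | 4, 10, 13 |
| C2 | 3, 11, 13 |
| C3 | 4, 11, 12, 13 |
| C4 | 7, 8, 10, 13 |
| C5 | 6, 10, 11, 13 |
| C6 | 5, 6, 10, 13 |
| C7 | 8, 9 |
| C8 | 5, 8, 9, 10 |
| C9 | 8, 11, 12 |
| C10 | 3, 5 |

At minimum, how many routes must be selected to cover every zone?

5

Take {C3, C4, C5, C7, C10}. Their union is {3, 4, 5, 6, 7, 8, 9, 10, 11, 12, 13}, which is all 11 zones.
No 4 of the 10 routes cover everything (all 210 combinations miss at least one zone), so 5 is optimal.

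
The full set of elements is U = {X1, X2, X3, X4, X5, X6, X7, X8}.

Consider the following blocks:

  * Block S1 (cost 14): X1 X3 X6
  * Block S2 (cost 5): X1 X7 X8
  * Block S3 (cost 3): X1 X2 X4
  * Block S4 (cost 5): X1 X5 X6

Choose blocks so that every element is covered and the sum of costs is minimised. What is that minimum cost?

S1, S2, S3, S4 together cover every element (S1 ∪ S2 ∪ S3 ∪ S4 = {X1, X2, X3, X4, X5, X6, X7, X8}); total cost 14 + 5 + 3 + 5 = 27.
No covering selection has total cost below 27.

27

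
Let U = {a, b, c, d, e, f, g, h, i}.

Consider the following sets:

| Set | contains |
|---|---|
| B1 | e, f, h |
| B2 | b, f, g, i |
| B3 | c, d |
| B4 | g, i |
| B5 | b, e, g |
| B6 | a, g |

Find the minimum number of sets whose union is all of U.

4

B1 and B2 and B3 and B6 together: B1 ∪ B2 ∪ B3 ∪ B6 = {a, b, c, d, e, f, g, h, i} — every item is covered.
Only B6 contains a, so B6 is forced; the remaining 7 items need at least 3 more sets (each remaining set adds at most 3) — so at least 4 sets are needed, and 4 is optimal.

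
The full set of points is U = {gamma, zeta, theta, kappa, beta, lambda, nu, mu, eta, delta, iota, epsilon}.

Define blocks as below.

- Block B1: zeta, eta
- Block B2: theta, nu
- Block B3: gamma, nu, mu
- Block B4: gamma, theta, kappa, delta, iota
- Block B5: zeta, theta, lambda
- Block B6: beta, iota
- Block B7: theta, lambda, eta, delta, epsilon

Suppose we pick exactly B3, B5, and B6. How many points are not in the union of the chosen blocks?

Union of B3, B5, B6 = {gamma, zeta, theta, beta, lambda, nu, mu, iota}.
Not covered: kappa, eta, delta, epsilon — 4 points.

4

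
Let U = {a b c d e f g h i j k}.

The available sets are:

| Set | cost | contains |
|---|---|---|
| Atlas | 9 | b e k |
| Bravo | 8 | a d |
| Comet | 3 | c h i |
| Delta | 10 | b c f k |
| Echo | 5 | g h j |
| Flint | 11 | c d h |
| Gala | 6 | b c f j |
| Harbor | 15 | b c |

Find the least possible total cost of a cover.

31

Atlas, Bravo, Comet, Echo, Gala together cover every point (Atlas ∪ Bravo ∪ Comet ∪ Echo ∪ Gala = {a, b, c, d, e, f, g, h, i, j, k}); total cost 9 + 8 + 3 + 5 + 6 = 31.
No covering selection has total cost below 31.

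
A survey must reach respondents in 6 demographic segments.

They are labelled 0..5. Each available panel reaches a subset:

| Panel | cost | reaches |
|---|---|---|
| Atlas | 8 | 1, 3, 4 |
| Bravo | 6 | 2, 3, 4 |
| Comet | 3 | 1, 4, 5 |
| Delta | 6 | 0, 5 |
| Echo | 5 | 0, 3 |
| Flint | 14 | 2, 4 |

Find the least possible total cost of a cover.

Bravo, Comet, Echo together cover every segment (Bravo ∪ Comet ∪ Echo = {0, 1, 2, 3, 4, 5}); total cost 6 + 3 + 5 = 14.
No covering selection has total cost below 14.

14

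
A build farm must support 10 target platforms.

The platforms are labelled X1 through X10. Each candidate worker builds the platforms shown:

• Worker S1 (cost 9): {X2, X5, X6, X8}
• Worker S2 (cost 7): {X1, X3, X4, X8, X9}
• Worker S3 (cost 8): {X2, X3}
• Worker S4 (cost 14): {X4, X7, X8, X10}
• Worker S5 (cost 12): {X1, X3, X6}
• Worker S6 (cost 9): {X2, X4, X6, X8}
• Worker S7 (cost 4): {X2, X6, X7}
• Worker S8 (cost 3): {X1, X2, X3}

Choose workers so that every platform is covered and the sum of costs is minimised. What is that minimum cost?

30

S1, S2, S4 together cover every platform (S1 ∪ S2 ∪ S4 = {X1, X2, X3, X4, X5, X6, X7, X8, X9, X10}); total cost 9 + 7 + 14 = 30.
The greedy pick S8, S7, S2, S1, S4 costs 37; no covering selection beats 30.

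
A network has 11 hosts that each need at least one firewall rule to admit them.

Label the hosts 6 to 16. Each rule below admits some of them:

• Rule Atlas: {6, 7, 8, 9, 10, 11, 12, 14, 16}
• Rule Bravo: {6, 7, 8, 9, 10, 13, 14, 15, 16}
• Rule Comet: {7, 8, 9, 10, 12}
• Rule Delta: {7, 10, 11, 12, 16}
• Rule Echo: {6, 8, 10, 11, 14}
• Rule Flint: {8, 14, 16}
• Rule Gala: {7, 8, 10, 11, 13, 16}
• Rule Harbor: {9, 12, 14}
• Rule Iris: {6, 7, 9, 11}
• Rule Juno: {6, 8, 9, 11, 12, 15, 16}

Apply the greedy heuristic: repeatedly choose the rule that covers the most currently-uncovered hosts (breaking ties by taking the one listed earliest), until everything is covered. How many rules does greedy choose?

Greedy: pick Atlas (covers 9 new) → pick Bravo (covers 2 new). Total picks: 2.

2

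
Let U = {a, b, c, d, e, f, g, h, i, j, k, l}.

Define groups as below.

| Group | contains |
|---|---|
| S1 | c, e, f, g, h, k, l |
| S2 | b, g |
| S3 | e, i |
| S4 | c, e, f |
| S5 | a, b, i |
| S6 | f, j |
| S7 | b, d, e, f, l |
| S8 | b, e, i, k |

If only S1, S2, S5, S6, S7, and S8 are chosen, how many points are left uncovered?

Union of S1, S2, S5, S6, S7, S8 = {a, b, c, d, e, f, g, h, i, j, k, l} — that's every point, so 0 are uncovered.

0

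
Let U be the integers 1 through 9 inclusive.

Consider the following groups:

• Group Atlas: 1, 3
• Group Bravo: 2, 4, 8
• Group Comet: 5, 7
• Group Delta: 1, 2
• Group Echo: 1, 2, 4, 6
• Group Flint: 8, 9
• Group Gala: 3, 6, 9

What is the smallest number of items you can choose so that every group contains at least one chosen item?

4

H = {1, 3, 7, 8} meets every group (each contains at least one member of H), and |H| = 4.
No choice of 3 items meets every group, so 4 is the minimum.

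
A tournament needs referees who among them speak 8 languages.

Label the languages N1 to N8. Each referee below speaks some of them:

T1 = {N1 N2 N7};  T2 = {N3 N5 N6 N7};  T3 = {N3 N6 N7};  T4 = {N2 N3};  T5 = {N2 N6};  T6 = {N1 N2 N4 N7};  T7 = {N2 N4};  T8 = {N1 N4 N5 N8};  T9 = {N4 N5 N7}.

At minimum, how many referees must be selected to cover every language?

3

T3 and T7 and T8 together: T3 ∪ T7 ∪ T8 = {N1, N2, N3, N4, N5, N6, N7, N8} — every language is covered.
Only T8 contains N8, so T8 is forced; the remaining 4 languages need at least 2 more referees (each remaining referee adds at most 3) — so at least 3 referees are needed, and 3 is optimal.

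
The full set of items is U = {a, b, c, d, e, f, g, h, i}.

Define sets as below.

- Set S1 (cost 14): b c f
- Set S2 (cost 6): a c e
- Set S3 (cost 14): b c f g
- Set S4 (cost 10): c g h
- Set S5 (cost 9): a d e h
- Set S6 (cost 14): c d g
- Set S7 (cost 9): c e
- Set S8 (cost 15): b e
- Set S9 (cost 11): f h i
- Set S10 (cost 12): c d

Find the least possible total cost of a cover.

S3, S5, S9 together cover every item (S3 ∪ S5 ∪ S9 = {a, b, c, d, e, f, g, h, i}); total cost 14 + 9 + 11 = 34.
The greedy pick S2, S9, S3, S5 costs 40; no covering selection beats 34.

34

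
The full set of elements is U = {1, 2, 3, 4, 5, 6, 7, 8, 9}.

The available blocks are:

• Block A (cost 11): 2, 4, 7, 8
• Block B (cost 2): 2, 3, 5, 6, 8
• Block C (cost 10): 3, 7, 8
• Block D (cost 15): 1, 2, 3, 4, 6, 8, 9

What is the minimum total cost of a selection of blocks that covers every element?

B, C, D together cover every element (B ∪ C ∪ D = {1, 2, 3, 4, 5, 6, 7, 8, 9}); total cost 2 + 10 + 15 = 27.
No covering selection has total cost below 27.

27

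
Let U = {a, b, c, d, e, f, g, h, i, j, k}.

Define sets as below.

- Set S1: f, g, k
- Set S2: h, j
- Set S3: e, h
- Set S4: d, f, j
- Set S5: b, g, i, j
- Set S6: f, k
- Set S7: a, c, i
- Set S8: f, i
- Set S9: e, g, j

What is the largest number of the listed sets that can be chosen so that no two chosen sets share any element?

3

S3, S6, S7 are pairwise disjoint (S3={e,h}; S6={f,k}; S7={a,c,i}).
Every remaining set overlaps one of these, and no 4 of the listed sets are pairwise disjoint, so 3 is the maximum.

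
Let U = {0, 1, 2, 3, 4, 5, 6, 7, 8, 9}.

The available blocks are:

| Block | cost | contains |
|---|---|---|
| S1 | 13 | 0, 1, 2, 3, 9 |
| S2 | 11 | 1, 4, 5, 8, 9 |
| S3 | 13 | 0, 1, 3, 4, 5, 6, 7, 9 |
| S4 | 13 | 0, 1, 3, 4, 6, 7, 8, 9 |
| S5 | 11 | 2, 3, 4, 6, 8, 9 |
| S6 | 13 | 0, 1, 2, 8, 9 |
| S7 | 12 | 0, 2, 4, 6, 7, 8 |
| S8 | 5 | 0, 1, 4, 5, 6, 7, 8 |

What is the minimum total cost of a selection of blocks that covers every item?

16

S5, S8 together cover every item (S5 ∪ S8 = {0, 1, 2, 3, 4, 5, 6, 7, 8, 9}); total cost 11 + 5 = 16.
No covering selection has total cost below 16.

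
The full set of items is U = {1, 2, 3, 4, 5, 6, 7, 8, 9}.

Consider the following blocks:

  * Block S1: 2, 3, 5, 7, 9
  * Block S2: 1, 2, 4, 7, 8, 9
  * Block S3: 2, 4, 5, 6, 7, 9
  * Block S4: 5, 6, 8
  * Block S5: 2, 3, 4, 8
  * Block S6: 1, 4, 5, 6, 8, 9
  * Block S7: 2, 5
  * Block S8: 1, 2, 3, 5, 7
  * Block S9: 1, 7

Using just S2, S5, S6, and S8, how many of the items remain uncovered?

0

Union of S2, S5, S6, S8 = {1, 2, 3, 4, 5, 6, 7, 8, 9} — that's every item, so 0 are uncovered.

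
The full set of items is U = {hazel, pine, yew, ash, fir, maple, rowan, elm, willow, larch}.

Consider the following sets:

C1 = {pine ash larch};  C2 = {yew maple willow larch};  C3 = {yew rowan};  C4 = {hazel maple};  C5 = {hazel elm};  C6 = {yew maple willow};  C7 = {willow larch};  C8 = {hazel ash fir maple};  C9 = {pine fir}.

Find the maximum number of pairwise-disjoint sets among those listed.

C3, C5, C7, C9 are pairwise disjoint (C3={yew,rowan}; C5={hazel,elm}; C7={willow,larch}; C9={pine,fir}).
Every remaining set overlaps one of these, and no 5 of the listed sets are pairwise disjoint, so 4 is the maximum.

4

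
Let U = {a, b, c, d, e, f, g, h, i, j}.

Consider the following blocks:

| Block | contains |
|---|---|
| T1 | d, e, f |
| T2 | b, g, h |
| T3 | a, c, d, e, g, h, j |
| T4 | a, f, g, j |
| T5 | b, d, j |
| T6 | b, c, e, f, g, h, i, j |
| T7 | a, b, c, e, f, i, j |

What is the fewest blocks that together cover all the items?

2

Take {T3, T7}. Their union is {a, b, c, d, e, f, g, h, i, j}, which is all 10 items.
No single block has all 10 items (the largest, T6, has 8), so 2 is optimal.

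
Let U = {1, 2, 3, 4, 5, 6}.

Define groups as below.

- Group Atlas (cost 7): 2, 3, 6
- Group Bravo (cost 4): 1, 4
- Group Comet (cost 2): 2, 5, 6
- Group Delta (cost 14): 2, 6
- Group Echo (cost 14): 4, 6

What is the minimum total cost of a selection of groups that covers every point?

13

Atlas, Bravo, Comet together cover every point (Atlas ∪ Bravo ∪ Comet = {1, 2, 3, 4, 5, 6}); total cost 7 + 4 + 2 = 13.
No covering selection has total cost below 13.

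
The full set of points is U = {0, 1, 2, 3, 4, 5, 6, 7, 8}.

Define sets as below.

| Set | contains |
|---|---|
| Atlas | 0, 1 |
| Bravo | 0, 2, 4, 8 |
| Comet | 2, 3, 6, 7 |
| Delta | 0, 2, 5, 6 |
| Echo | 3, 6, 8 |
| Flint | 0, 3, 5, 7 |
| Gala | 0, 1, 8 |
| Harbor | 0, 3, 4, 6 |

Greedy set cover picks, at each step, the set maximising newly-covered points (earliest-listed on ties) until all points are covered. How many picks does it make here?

4

Greedy: pick Bravo (covers 4 new) → pick Comet (covers 3 new) → pick Atlas (covers 1 new) → pick Delta (covers 1 new). Total picks: 4.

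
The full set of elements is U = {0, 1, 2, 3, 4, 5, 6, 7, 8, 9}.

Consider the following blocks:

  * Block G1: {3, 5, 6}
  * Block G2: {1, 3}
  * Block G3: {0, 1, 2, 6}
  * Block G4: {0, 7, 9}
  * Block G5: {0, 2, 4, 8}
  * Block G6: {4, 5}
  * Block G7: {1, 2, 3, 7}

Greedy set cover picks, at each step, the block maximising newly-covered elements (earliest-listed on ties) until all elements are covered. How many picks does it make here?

4

Greedy: pick G3 (covers 4 new) → pick G1 (covers 2 new) → pick G4 (covers 2 new) → pick G5 (covers 2 new). Total picks: 4.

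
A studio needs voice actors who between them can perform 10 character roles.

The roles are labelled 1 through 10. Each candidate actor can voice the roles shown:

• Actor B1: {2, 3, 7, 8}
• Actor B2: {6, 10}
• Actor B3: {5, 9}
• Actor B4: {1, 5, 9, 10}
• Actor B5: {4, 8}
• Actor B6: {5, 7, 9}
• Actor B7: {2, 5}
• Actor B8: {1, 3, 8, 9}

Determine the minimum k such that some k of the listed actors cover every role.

Take {B1, B2, B4, B5}. Their union is {1, 2, 3, 4, 5, 6, 7, 8, 9, 10}, which is all 10 roles.
No 3 of the 8 actors cover everything (all 56 combinations miss at least one role), so 4 is optimal.

4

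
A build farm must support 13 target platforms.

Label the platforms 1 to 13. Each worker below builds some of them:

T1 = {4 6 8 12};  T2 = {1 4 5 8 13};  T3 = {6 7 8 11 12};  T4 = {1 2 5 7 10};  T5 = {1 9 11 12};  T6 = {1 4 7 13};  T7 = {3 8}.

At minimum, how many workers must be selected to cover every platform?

5

T1 and T2 and T4 and T5 and T7 together: T1 ∪ T2 ∪ T4 ∪ T5 ∪ T7 = {1, 2, 3, 4, 5, 6, 7, 8, 9, 10, 11, 12, 13} — every platform is covered.
No 4 of the 7 workers cover everything (all 35 combinations miss at least one platform), so 5 is optimal.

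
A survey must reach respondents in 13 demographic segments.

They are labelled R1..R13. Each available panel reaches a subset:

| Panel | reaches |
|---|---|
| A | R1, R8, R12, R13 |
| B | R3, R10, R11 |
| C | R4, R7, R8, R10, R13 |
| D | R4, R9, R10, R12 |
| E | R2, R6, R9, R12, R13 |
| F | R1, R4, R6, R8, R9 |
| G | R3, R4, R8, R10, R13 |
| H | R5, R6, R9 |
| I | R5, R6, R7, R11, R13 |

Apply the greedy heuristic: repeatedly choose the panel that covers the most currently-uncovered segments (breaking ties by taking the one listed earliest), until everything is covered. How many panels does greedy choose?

Greedy: pick C (covers 5 new) → pick E (covers 4 new) → pick B (covers 2 new) → pick A (covers 1 new) → pick H (covers 1 new). Total picks: 5.
(The true minimum cover uses only 4 panels, so greedy is not optimal here.)

5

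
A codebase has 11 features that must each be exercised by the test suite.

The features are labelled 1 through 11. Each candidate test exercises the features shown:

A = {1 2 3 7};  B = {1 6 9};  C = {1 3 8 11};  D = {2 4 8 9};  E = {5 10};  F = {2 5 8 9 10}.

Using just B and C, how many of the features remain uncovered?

5

Union of B, C = {1, 3, 6, 8, 9, 11}.
Not covered: 2, 4, 5, 7, 10 — 5 features.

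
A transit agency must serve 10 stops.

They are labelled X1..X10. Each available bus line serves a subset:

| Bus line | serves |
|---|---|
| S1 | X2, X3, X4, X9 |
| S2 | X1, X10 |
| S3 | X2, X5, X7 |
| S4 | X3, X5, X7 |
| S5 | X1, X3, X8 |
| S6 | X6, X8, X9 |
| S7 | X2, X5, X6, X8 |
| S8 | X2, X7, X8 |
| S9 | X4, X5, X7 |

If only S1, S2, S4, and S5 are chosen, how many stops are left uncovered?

Union of S1, S2, S4, S5 = {X1, X2, X3, X4, X5, X7, X8, X9, X10}.
Not covered: X6 — 1 stop.

1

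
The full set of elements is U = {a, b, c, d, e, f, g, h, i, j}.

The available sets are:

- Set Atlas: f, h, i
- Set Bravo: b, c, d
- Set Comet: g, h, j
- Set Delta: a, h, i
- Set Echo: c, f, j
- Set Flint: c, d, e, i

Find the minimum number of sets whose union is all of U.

5

Bravo and Comet and Delta and Echo and Flint together: Bravo ∪ Comet ∪ Delta ∪ Echo ∪ Flint = {a, b, c, d, e, f, g, h, i, j} — every element is covered.
No 4 of the 6 sets cover everything (all 15 combinations miss at least one element), so 5 is optimal.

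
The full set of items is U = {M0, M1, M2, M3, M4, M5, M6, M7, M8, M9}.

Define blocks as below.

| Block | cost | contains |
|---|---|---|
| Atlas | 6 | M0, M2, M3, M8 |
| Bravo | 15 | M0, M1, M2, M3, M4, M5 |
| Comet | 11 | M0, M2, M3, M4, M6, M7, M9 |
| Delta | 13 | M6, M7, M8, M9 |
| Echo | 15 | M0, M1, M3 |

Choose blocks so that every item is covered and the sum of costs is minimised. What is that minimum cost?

28

Bravo, Delta together cover every item (Bravo ∪ Delta = {M0, M1, M2, M3, M4, M5, M6, M7, M8, M9}); total cost 15 + 13 = 28.
The greedy pick Atlas, Comet, Bravo costs 32; no covering selection beats 28.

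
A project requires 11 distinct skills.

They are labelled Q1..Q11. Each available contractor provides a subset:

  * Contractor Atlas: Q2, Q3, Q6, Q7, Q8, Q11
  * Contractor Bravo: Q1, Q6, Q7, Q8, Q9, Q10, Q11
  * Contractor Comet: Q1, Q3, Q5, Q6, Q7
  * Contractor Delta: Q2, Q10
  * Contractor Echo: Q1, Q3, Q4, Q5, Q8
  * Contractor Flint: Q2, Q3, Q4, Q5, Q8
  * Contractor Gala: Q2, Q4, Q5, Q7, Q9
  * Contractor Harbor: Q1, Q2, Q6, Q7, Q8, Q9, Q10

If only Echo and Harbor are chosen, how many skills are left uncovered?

Union of Echo, Harbor = {Q1, Q2, Q3, Q4, Q5, Q6, Q7, Q8, Q9, Q10}.
Not covered: Q11 — 1 skill.

1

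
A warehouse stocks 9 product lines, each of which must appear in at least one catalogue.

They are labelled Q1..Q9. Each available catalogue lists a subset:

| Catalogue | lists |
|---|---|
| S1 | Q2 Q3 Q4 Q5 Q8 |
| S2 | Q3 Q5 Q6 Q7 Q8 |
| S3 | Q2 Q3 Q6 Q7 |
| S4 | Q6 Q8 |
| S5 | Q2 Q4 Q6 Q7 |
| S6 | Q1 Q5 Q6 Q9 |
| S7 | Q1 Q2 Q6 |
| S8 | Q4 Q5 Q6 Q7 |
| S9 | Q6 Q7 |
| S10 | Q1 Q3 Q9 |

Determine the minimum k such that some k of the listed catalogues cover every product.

S1 and S2 and S10 together: S1 ∪ S2 ∪ S10 = {Q1, Q2, Q3, Q4, Q5, Q6, Q7, Q8, Q9} — every product is covered.
No 2 of the 10 catalogues cover everything (all 45 combinations miss at least one product), so 3 is optimal.

3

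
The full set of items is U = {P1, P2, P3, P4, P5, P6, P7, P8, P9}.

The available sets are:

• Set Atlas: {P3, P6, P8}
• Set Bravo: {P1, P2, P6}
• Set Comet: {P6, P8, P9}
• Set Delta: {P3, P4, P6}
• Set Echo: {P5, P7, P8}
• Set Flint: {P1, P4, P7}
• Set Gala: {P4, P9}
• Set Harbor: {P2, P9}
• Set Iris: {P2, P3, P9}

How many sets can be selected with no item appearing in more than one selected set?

Atlas, Flint, Harbor are pairwise disjoint (Atlas={P3,P6,P8}; Flint={P1,P4,P7}; Harbor={P2,P9}).
Every remaining set overlaps one of these, and no 4 of the listed sets are pairwise disjoint, so 3 is the maximum.

3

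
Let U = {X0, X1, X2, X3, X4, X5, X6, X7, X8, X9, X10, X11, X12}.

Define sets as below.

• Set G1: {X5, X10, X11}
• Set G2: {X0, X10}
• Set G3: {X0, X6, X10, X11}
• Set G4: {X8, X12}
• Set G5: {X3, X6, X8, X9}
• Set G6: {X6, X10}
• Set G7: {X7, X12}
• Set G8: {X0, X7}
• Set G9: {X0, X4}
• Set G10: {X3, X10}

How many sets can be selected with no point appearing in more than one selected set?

4

G1, G5, G7, G9 are pairwise disjoint (G1={X5,X10,X11}; G5={X3,X6,X8,X9}; G7={X7,X12}; G9={X0,X4}).
Every remaining set overlaps one of these, and no 5 of the listed sets are pairwise disjoint, so 4 is the maximum.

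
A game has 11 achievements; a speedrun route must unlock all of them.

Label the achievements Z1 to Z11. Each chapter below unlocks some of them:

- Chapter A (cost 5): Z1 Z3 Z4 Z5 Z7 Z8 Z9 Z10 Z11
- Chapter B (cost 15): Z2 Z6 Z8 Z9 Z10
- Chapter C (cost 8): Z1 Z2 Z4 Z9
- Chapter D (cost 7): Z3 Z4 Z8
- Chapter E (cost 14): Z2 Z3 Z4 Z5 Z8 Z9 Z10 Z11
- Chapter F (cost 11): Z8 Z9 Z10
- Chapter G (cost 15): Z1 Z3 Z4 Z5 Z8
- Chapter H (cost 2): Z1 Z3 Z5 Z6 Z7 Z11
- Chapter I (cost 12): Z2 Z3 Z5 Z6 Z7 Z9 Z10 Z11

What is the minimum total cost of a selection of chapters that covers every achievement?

15

A, C, H together cover every achievement (A ∪ C ∪ H = {Z1, Z2, Z3, Z4, Z5, Z6, Z7, Z8, Z9, Z10, Z11}); total cost 5 + 8 + 2 = 15.
No covering selection has total cost below 15.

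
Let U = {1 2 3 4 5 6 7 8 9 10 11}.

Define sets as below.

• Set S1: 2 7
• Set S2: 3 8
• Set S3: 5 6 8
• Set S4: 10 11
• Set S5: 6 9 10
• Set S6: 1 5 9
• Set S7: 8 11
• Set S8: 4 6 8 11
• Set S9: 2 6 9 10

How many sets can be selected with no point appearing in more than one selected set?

S1, S2, S4, S6 are pairwise disjoint (S1={2,7}; S2={3,8}; S4={10,11}; S6={1,5,9}).
Every remaining set overlaps one of these, and no 5 of the listed sets are pairwise disjoint, so 4 is the maximum.

4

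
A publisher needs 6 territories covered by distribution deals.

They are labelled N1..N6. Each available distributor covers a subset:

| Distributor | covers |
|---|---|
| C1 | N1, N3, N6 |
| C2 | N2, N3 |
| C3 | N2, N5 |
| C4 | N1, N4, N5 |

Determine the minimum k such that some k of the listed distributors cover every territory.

C1 and C2 and C4 together: C1 ∪ C2 ∪ C4 = {N1, N2, N3, N4, N5, N6} — every territory is covered.
Only C4 contains N4, so C4 is forced; the remaining 3 territories need at least 2 more distributors (each remaining distributor adds at most 2) — so at least 3 distributors are needed, and 3 is optimal.

3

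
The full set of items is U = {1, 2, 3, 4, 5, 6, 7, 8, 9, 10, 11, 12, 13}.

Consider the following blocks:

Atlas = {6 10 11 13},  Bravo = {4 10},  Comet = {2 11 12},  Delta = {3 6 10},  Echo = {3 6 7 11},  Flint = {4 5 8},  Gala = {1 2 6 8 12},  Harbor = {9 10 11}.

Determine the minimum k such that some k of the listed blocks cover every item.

Atlas, Echo, Flint, Gala, and Harbor cover everything between them: the union {1, 2, 3, 4, 5, 6, 7, 8, 9, 10, 11, 12, 13} is all of U.
No 4 of the 8 blocks cover everything (all 70 combinations miss at least one item), so 5 is optimal.

5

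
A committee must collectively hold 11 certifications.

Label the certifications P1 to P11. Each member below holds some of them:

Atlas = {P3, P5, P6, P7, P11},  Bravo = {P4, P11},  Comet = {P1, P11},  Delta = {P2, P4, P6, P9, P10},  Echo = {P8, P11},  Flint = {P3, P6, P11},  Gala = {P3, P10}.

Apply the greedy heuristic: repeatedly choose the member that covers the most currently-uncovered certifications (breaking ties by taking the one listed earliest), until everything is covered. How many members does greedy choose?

4

Greedy: pick Atlas (covers 5 new) → pick Delta (covers 4 new) → pick Comet (covers 1 new) → pick Echo (covers 1 new). Total picks: 4.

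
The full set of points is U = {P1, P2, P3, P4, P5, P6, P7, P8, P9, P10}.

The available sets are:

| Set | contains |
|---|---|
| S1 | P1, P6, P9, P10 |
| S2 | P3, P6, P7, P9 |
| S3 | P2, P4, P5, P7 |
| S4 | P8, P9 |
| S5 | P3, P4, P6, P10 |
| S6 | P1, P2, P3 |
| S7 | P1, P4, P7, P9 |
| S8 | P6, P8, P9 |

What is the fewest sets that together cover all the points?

4

Take {S1, S3, S6, S8}. Their union is {P1, P2, P3, P4, P5, P6, P7, P8, P9, P10}, which is all 10 points.
No 3 of the 8 sets cover everything (all 56 combinations miss at least one point), so 4 is optimal.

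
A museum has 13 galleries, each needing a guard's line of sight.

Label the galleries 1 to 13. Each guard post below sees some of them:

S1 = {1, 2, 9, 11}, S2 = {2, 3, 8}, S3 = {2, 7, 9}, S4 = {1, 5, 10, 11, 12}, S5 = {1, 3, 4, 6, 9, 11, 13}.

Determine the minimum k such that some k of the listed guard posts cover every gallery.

S2 and S3 and S4 and S5 together: S2 ∪ S3 ∪ S4 ∪ S5 = {1, 2, 3, 4, 5, 6, 7, 8, 9, 10, 11, 12, 13} — every gallery is covered.
No 3 of the 5 guard posts cover everything (all 10 combinations miss at least one gallery), so 4 is optimal.

4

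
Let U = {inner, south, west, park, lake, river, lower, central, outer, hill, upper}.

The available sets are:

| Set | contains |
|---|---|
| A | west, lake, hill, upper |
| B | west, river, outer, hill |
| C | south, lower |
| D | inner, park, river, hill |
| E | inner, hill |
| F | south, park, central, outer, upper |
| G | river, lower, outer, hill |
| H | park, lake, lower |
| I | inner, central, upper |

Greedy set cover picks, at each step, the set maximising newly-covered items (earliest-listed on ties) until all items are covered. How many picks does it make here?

Greedy: pick F (covers 5 new) → pick A (covers 3 new) → pick D (covers 2 new) → pick C (covers 1 new). Total picks: 4.

4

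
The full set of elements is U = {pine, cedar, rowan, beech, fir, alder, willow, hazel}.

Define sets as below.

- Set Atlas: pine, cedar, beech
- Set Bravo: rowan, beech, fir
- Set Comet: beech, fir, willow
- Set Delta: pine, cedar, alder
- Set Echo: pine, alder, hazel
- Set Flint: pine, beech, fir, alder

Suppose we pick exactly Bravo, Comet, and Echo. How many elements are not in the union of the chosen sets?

1

Union of Bravo, Comet, Echo = {pine, rowan, beech, fir, alder, willow, hazel}.
Not covered: cedar — 1 element.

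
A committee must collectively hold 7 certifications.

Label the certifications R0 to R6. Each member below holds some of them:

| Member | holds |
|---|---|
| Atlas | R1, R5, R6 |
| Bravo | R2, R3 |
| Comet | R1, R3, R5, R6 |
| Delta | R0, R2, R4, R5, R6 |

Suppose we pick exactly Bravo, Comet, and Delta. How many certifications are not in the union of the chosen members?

Union of Bravo, Comet, Delta = {R0, R1, R2, R3, R4, R5, R6} — that's every certification, so 0 are uncovered.

0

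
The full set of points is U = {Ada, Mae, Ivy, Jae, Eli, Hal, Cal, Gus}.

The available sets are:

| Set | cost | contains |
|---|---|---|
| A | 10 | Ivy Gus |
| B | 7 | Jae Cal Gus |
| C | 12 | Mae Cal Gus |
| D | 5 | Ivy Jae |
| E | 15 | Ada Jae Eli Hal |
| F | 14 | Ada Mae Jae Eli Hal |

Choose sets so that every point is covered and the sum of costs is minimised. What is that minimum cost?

B, D, F together cover every point (B ∪ D ∪ F = {Ada, Mae, Ivy, Jae, Eli, Hal, Cal, Gus}); total cost 7 + 5 + 14 = 26.
No covering selection has total cost below 26.

26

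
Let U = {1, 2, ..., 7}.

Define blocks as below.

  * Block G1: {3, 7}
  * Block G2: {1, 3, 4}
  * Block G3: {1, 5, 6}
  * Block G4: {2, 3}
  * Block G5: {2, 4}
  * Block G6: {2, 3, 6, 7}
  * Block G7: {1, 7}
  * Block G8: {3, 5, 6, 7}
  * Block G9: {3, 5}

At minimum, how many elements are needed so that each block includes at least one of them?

H = {1, 3, 4} meets every block (each contains at least one member of H), and |H| = 3.
The blocks G1, G3, G5 are pairwise disjoint, so any hitting set needs a separate element for each — at least 3. Hence 3 is optimal.

3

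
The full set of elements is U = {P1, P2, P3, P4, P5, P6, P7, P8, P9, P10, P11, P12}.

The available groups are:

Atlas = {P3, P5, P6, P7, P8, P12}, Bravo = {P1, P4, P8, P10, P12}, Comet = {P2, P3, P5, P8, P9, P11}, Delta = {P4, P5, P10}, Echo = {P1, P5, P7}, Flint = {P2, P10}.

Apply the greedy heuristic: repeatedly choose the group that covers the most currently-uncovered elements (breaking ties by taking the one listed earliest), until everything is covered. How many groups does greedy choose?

3

Greedy: pick Atlas (covers 6 new) → pick Bravo (covers 3 new) → pick Comet (covers 3 new). Total picks: 3.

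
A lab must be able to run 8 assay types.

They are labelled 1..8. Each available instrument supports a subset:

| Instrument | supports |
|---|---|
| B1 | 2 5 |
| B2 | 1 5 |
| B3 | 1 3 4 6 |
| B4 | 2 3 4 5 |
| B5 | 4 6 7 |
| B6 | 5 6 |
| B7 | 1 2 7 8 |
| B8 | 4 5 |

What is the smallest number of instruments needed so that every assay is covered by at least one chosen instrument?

3

B3 and B4 and B7 together: B3 ∪ B4 ∪ B7 = {1, 2, 3, 4, 5, 6, 7, 8} — every assay is covered.
Only B7 contains 8, so B7 is forced; the remaining 4 assays need at least 2 more instruments (each remaining instrument adds at most 3) — so at least 3 instruments are needed, and 3 is optimal.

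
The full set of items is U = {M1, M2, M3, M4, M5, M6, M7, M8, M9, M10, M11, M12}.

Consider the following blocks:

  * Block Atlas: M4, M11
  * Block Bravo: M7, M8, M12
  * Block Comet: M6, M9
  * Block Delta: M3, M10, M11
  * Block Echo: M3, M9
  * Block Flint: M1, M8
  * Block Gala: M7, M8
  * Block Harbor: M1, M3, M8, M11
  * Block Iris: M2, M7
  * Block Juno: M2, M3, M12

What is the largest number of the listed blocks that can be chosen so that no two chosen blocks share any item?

Comet, Delta, Flint, Iris are pairwise disjoint (Comet={M6,M9}; Delta={M3,M10,M11}; Flint={M1,M8}; Iris={M2,M7}).
Every remaining block overlaps one of these, and no 5 of the listed blocks are pairwise disjoint, so 4 is the maximum.

4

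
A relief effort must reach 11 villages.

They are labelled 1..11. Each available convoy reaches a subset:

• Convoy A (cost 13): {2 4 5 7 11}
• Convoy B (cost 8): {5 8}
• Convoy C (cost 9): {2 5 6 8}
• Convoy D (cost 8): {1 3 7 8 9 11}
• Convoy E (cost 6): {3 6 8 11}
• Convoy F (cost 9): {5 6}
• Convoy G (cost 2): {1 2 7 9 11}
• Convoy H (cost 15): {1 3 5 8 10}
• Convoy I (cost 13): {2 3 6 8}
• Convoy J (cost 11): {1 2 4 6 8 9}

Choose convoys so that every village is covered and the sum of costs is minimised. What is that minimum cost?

28

G, H, J together cover every village (G ∪ H ∪ J = {1, 2, 3, 4, 5, 6, 7, 8, 9, 10, 11}); total cost 2 + 15 + 11 = 28.
The greedy pick G, E, A, H costs 36; no covering selection beats 28.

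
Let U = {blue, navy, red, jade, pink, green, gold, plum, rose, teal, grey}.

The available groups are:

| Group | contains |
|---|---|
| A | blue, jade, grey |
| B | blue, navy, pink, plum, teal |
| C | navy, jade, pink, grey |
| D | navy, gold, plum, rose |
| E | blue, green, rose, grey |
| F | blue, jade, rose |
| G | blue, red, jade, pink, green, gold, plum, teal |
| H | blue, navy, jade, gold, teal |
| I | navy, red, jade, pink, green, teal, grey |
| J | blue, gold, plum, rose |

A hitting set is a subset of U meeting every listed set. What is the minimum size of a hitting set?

T = {blue, navy} meets every group (each contains at least one member of T), and |T| = 2.
The groups A, D are pairwise disjoint, so any hitting set needs a separate element for each — at least 2. Hence 2 is optimal.

2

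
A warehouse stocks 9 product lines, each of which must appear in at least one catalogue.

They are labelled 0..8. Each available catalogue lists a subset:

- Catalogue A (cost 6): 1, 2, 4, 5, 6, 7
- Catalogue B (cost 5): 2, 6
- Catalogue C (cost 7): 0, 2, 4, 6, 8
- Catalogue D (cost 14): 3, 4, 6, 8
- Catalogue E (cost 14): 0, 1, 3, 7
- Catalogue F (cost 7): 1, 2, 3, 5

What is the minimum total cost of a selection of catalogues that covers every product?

A, C, F together cover every product (A ∪ C ∪ F = {0, 1, 2, 3, 4, 5, 6, 7, 8}); total cost 6 + 7 + 7 = 20.
No covering selection has total cost below 20.

20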